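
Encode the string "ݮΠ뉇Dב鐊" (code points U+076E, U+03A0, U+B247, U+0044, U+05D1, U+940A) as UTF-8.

DD AE CE A0 EB 89 87 44 D7 91 E9 90 8A

U+076E: 2-byte form → DD AE.
U+03A0: 2-byte form → CE A0.
U+B247: 3-byte form → EB 89 87.
U+0044: 1-byte form → 44.
U+05D1: 2-byte form → D7 91.
U+940A: 3-byte form → E9 90 8A.
Concatenated (13 bytes): DD AE CE A0 EB 89 87 44 D7 91 E9 90 8A.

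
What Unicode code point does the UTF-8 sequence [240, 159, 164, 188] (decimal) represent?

U+1F93C

Leading byte 0xF0 = 11110000 matches 11110xxx → 4-byte sequence.
Byte 1: 0xF0 = 11110000, payload 000 (3 bits).
Byte 2: 0x9F = 10011111 (10xxxxxx ✓), payload 011111.
Byte 3: 0xA4 = 10100100 (10xxxxxx ✓), payload 100100.
Byte 4: 0xBC = 10111100 (10xxxxxx ✓), payload 111100.
Concatenate: 000011111100100111100 = 0x1F93C (21 bits → U+1F93C).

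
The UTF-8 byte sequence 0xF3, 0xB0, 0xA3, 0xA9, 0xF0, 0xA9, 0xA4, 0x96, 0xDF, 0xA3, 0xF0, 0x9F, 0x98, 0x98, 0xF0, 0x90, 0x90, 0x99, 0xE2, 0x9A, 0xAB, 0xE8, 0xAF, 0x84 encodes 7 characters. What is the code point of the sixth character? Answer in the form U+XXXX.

Offset 0: leading byte 0xF3 = 11110011 → 4-byte char #1 = F3 B0 A3 A9.
Offset 4: leading byte 0xF0 = 11110000 → 4-byte char #2 = F0 A9 A4 96.
Offset 8: leading byte 0xDF = 11011111 → 2-byte char #3 = DF A3.
Offset 10: leading byte 0xF0 = 11110000 → 4-byte char #4 = F0 9F 98 98.
Offset 14: leading byte 0xF0 = 11110000 → 4-byte char #5 = F0 90 90 99.
Offset 18: leading byte 0xE2 = 11100010 → 3-byte char #6 = E2 9A AB.
Leading byte 0xE2 = 11100010 matches 1110xxxx → 3-byte sequence.
Byte 1: 0xE2 = 11100010, payload 0010 (4 bits).
Byte 2: 0x9A = 10011010 (10xxxxxx ✓), payload 011010.
Byte 3: 0xAB = 10101011 (10xxxxxx ✓), payload 101011.
Concatenate: 0010011010101011 = 0x26AB (16 bits → U+26AB).

U+26AB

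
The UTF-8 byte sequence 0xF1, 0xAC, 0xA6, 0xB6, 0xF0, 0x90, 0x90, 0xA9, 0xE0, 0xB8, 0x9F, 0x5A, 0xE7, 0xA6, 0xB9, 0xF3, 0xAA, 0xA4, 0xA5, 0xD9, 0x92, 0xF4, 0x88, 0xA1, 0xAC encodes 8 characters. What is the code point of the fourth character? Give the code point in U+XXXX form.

U+005A

Offset 0: leading byte 0xF1 = 11110001 → 4-byte char #1 = F1 AC A6 B6.
Offset 4: leading byte 0xF0 = 11110000 → 4-byte char #2 = F0 90 90 A9.
Offset 8: leading byte 0xE0 = 11100000 → 3-byte char #3 = E0 B8 9F.
Offset 11: leading byte 0x5A = 01011010 → 1-byte char #4 = 5A.
Leading byte 0x5A = 01011010 matches 0xxxxxxx → 1-byte sequence.
Byte 1: 0x5A = 01011010, payload 1011010 (7 bits).
Concatenate: 1011010 = 0x5A (7 bits → U+005A).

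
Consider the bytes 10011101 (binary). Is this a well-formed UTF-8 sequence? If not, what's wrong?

Byte 0x9D = 10011101 has the form 10xxxxxx — a continuation byte — but there is no preceding leading byte.

invalid (continuation byte with no leading byte)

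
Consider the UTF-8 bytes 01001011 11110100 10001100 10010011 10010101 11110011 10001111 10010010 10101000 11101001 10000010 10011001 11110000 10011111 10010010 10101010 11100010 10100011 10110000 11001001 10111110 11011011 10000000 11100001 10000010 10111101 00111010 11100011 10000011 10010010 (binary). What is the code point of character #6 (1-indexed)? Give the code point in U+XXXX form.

U+28F0

Offset 0: leading byte 0x4B = 01001011 → 1-byte char #1 = 4B.
Offset 1: leading byte 0xF4 = 11110100 → 4-byte char #2 = F4 8C 93 95.
Offset 5: leading byte 0xF3 = 11110011 → 4-byte char #3 = F3 8F 92 A8.
Offset 9: leading byte 0xE9 = 11101001 → 3-byte char #4 = E9 82 99.
Offset 12: leading byte 0xF0 = 11110000 → 4-byte char #5 = F0 9F 92 AA.
Offset 16: leading byte 0xE2 = 11100010 → 3-byte char #6 = E2 A3 B0.
Leading byte 0xE2 = 11100010 matches 1110xxxx → 3-byte sequence.
Byte 1: 0xE2 = 11100010, payload 0010 (4 bits).
Byte 2: 0xA3 = 10100011 (10xxxxxx ✓), payload 100011.
Byte 3: 0xB0 = 10110000 (10xxxxxx ✓), payload 110000.
Concatenate: 0010100011110000 = 0x28F0 (16 bits → U+28F0).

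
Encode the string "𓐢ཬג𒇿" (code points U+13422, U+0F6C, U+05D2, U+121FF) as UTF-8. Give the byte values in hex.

F0 93 90 A2 E0 BD AC D7 92 F0 92 87 BF

U+13422: 4-byte form → F0 93 90 A2.
U+0F6C: 3-byte form → E0 BD AC.
U+05D2: 2-byte form → D7 92.
U+121FF: 4-byte form → F0 92 87 BF.
Concatenated (13 bytes): F0 93 90 A2 E0 BD AC D7 92 F0 92 87 BF.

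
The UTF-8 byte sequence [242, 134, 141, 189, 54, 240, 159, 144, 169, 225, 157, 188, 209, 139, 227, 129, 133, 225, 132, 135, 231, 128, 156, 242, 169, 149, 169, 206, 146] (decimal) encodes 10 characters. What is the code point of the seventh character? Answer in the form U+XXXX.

Offset 0: leading byte 0xF2 = 11110010 → 4-byte char #1 = F2 86 8D BD.
Offset 4: leading byte 0x36 = 00110110 → 1-byte char #2 = 36.
Offset 5: leading byte 0xF0 = 11110000 → 4-byte char #3 = F0 9F 90 A9.
Offset 9: leading byte 0xE1 = 11100001 → 3-byte char #4 = E1 9D BC.
Offset 12: leading byte 0xD1 = 11010001 → 2-byte char #5 = D1 8B.
Offset 14: leading byte 0xE3 = 11100011 → 3-byte char #6 = E3 81 85.
Offset 17: leading byte 0xE1 = 11100001 → 3-byte char #7 = E1 84 87.
Leading byte 0xE1 = 11100001 matches 1110xxxx → 3-byte sequence.
Byte 1: 0xE1 = 11100001, payload 0001 (4 bits).
Byte 2: 0x84 = 10000100 (10xxxxxx ✓), payload 000100.
Byte 3: 0x87 = 10000111 (10xxxxxx ✓), payload 000111.
Concatenate: 0001000100000111 = 0x1107 (16 bits → U+1107).

U+1107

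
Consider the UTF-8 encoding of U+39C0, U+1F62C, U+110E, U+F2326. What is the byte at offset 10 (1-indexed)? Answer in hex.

1-indexed offset 10 is 0-indexed offset 9.
U+39C0 → 3-byte form E3 A7 80 at offsets 0–2.
U+1F62C → 4-byte form F0 9F 98 AC at offsets 3–6.
U+110E → 3-byte form E1 84 8E at offsets 7–9.
Offset 9 falls in char 3's range; it's byte 3 of E1 84 8E = 0x8E.

0x8E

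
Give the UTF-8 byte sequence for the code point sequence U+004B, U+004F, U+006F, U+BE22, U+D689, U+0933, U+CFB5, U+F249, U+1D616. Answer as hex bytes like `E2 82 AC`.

4B 4F 6F EB B8 A2 ED 9A 89 E0 A4 B3 EC BE B5 EF 89 89 F0 9D 98 96

U+004B: 1-byte form → 4B.
U+004F: 1-byte form → 4F.
U+006F: 1-byte form → 6F.
U+BE22: 3-byte form → EB B8 A2.
U+D689: 3-byte form → ED 9A 89.
U+0933: 3-byte form → E0 A4 B3.
U+CFB5: 3-byte form → EC BE B5.
U+F249: 3-byte form → EF 89 89.
U+1D616: 4-byte form → F0 9D 98 96.
Concatenated (22 bytes): 4B 4F 6F EB B8 A2 ED 9A 89 E0 A4 B3 EC BE B5 EF 89 89 F0 9D 98 96.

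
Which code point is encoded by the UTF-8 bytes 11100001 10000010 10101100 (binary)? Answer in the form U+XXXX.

U+10AC

Leading byte 0xE1 = 11100001 matches 1110xxxx → 3-byte sequence.
Byte 1: 0xE1 = 11100001, payload 0001 (4 bits).
Byte 2: 0x82 = 10000010 (10xxxxxx ✓), payload 000010.
Byte 3: 0xAC = 10101100 (10xxxxxx ✓), payload 101100.
Concatenate: 0001000010101100 = 0x10AC (16 bits → U+10AC).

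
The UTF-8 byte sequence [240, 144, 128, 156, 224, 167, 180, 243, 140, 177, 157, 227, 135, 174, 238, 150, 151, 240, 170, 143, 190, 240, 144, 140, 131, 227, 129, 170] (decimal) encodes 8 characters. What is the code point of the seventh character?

Offset 0: leading byte 0xF0 = 11110000 → 4-byte char #1 = F0 90 80 9C.
Offset 4: leading byte 0xE0 = 11100000 → 3-byte char #2 = E0 A7 B4.
Offset 7: leading byte 0xF3 = 11110011 → 4-byte char #3 = F3 8C B1 9D.
Offset 11: leading byte 0xE3 = 11100011 → 3-byte char #4 = E3 87 AE.
Offset 14: leading byte 0xEE = 11101110 → 3-byte char #5 = EE 96 97.
Offset 17: leading byte 0xF0 = 11110000 → 4-byte char #6 = F0 AA 8F BE.
Offset 21: leading byte 0xF0 = 11110000 → 4-byte char #7 = F0 90 8C 83.
Leading byte 0xF0 = 11110000 matches 11110xxx → 4-byte sequence.
Byte 1: 0xF0 = 11110000, payload 000 (3 bits).
Byte 2: 0x90 = 10010000 (10xxxxxx ✓), payload 010000.
Byte 3: 0x8C = 10001100 (10xxxxxx ✓), payload 001100.
Byte 4: 0x83 = 10000011 (10xxxxxx ✓), payload 000011.
Concatenate: 000010000001100000011 = 0x10303 (21 bits → U+10303).

U+10303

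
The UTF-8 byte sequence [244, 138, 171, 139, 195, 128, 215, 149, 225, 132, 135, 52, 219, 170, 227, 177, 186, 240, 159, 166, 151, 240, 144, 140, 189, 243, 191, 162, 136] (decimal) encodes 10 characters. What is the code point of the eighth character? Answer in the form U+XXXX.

Offset 0: leading byte 0xF4 = 11110100 → 4-byte char #1 = F4 8A AB 8B.
Offset 4: leading byte 0xC3 = 11000011 → 2-byte char #2 = C3 80.
Offset 6: leading byte 0xD7 = 11010111 → 2-byte char #3 = D7 95.
Offset 8: leading byte 0xE1 = 11100001 → 3-byte char #4 = E1 84 87.
Offset 11: leading byte 0x34 = 00110100 → 1-byte char #5 = 34.
Offset 12: leading byte 0xDB = 11011011 → 2-byte char #6 = DB AA.
Offset 14: leading byte 0xE3 = 11100011 → 3-byte char #7 = E3 B1 BA.
Offset 17: leading byte 0xF0 = 11110000 → 4-byte char #8 = F0 9F A6 97.
Leading byte 0xF0 = 11110000 matches 11110xxx → 4-byte sequence.
Byte 1: 0xF0 = 11110000, payload 000 (3 bits).
Byte 2: 0x9F = 10011111 (10xxxxxx ✓), payload 011111.
Byte 3: 0xA6 = 10100110 (10xxxxxx ✓), payload 100110.
Byte 4: 0x97 = 10010111 (10xxxxxx ✓), payload 010111.
Concatenate: 000011111100110010111 = 0x1F997 (21 bits → U+1F997).

U+1F997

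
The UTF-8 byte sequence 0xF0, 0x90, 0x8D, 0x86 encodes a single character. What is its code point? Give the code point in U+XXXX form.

U+10346

Leading byte 0xF0 = 11110000 matches 11110xxx → 4-byte sequence.
Byte 1: 0xF0 = 11110000, payload 000 (3 bits).
Byte 2: 0x90 = 10010000 (10xxxxxx ✓), payload 010000.
Byte 3: 0x8D = 10001101 (10xxxxxx ✓), payload 001101.
Byte 4: 0x86 = 10000110 (10xxxxxx ✓), payload 000110.
Concatenate: 000010000001101000110 = 0x10346 (21 bits → U+10346).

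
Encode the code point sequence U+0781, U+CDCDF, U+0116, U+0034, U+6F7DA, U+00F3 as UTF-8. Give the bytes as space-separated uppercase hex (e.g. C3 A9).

DE 81 F3 8D B3 9F C4 96 34 F1 AF 9F 9A C3 B3

U+0781: 2-byte form → DE 81.
U+CDCDF: 4-byte form → F3 8D B3 9F.
U+0116: 2-byte form → C4 96.
U+0034: 1-byte form → 34.
U+6F7DA: 4-byte form → F1 AF 9F 9A.
U+00F3: 2-byte form → C3 B3.
Concatenated (15 bytes): DE 81 F3 8D B3 9F C4 96 34 F1 AF 9F 9A C3 B3.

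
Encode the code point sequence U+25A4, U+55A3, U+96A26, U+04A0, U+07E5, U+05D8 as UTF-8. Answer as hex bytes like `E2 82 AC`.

E2 96 A4 E5 96 A3 F2 96 A8 A6 D2 A0 DF A5 D7 98

U+25A4: 3-byte form → E2 96 A4.
U+55A3: 3-byte form → E5 96 A3.
U+96A26: 4-byte form → F2 96 A8 A6.
U+04A0: 2-byte form → D2 A0.
U+07E5: 2-byte form → DF A5.
U+05D8: 2-byte form → D7 98.
Concatenated (16 bytes): E2 96 A4 E5 96 A3 F2 96 A8 A6 D2 A0 DF A5 D7 98.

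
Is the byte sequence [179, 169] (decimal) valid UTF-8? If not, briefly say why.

invalid (continuation byte with no leading byte)

Byte 0xB3 = 10110011 has the form 10xxxxxx — a continuation byte — but there is no preceding leading byte.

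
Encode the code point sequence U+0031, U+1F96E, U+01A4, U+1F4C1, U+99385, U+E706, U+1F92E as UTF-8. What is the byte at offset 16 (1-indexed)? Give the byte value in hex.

1-indexed offset 16 is 0-indexed offset 15.
U+0031 → 1-byte form 31 at offsets 0–0.
U+1F96E → 4-byte form F0 9F A5 AE at offsets 1–4.
U+01A4 → 2-byte form C6 A4 at offsets 5–6.
U+1F4C1 → 4-byte form F0 9F 93 81 at offsets 7–10.
U+99385 → 4-byte form F2 99 8E 85 at offsets 11–14.
U+E706 → 3-byte form EE 9C 86 at offsets 15–17.
Offset 15 falls in char 6's range; it's byte 1 of EE 9C 86 = 0xEE.

0xEE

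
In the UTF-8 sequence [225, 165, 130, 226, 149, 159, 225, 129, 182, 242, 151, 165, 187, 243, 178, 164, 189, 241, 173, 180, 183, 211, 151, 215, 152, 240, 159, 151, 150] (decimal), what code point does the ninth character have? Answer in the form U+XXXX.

U+1F5D6

Offset 0: leading byte 0xE1 = 11100001 → 3-byte char #1 = E1 A5 82.
Offset 3: leading byte 0xE2 = 11100010 → 3-byte char #2 = E2 95 9F.
Offset 6: leading byte 0xE1 = 11100001 → 3-byte char #3 = E1 81 B6.
Offset 9: leading byte 0xF2 = 11110010 → 4-byte char #4 = F2 97 A5 BB.
Offset 13: leading byte 0xF3 = 11110011 → 4-byte char #5 = F3 B2 A4 BD.
Offset 17: leading byte 0xF1 = 11110001 → 4-byte char #6 = F1 AD B4 B7.
Offset 21: leading byte 0xD3 = 11010011 → 2-byte char #7 = D3 97.
Offset 23: leading byte 0xD7 = 11010111 → 2-byte char #8 = D7 98.
Offset 25: leading byte 0xF0 = 11110000 → 4-byte char #9 = F0 9F 97 96.
Leading byte 0xF0 = 11110000 matches 11110xxx → 4-byte sequence.
Byte 1: 0xF0 = 11110000, payload 000 (3 bits).
Byte 2: 0x9F = 10011111 (10xxxxxx ✓), payload 011111.
Byte 3: 0x97 = 10010111 (10xxxxxx ✓), payload 010111.
Byte 4: 0x96 = 10010110 (10xxxxxx ✓), payload 010110.
Concatenate: 000011111010111010110 = 0x1F5D6 (21 bits → U+1F5D6).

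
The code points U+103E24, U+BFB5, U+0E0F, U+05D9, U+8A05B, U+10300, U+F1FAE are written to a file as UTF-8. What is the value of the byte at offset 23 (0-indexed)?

U+103E24 → 4-byte form F4 83 B8 A4 at offsets 0–3.
U+BFB5 → 3-byte form EB BE B5 at offsets 4–6.
U+0E0F → 3-byte form E0 B8 8F at offsets 7–9.
U+05D9 → 2-byte form D7 99 at offsets 10–11.
U+8A05B → 4-byte form F2 8A 81 9B at offsets 12–15.
U+10300 → 4-byte form F0 90 8C 80 at offsets 16–19.
U+F1FAE → 4-byte form F3 B1 BE AE at offsets 20–23.
Offset 23 falls in char 7's range; it's byte 4 of F3 B1 BE AE = 0xAE.

0xAE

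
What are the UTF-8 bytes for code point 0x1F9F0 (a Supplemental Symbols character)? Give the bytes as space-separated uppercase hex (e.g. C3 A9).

U+1F9F0 = 0x1F9F0 = 129520 decimal. In range U+10000–U+10FFFF → 4-byte form: 11110xxx 10xxxxxx 10xxxxxx 10xxxxxx.
Binary (21 bits): 000011111100111110000.
Split 3+6+6+6: 000 | 011111 | 100111 | 110000.
Byte 1: 11110000 = 0xF0.
Byte 2: 10011111 = 0x9F.
Byte 3: 10100111 = 0xA7.
Byte 4: 10110000 = 0xB0.

F0 9F A7 B0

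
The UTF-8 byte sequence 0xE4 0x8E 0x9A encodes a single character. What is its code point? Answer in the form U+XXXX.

Leading byte 0xE4 = 11100100 matches 1110xxxx → 3-byte sequence.
Byte 1: 0xE4 = 11100100, payload 0100 (4 bits).
Byte 2: 0x8E = 10001110 (10xxxxxx ✓), payload 001110.
Byte 3: 0x9A = 10011010 (10xxxxxx ✓), payload 011010.
Concatenate: 0100001110011010 = 0x439A (16 bits → U+439A).

U+439A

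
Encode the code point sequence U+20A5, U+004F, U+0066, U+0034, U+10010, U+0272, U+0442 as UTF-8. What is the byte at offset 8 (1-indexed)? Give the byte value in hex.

0x90

1-indexed offset 8 is 0-indexed offset 7.
U+20A5 → 3-byte form E2 82 A5 at offsets 0–2.
U+004F → 1-byte form 4F at offsets 3–3.
U+0066 → 1-byte form 66 at offsets 4–4.
U+0034 → 1-byte form 34 at offsets 5–5.
U+10010 → 4-byte form F0 90 80 90 at offsets 6–9.
Offset 7 falls in char 5's range; it's byte 2 of F0 90 80 90 = 0x90.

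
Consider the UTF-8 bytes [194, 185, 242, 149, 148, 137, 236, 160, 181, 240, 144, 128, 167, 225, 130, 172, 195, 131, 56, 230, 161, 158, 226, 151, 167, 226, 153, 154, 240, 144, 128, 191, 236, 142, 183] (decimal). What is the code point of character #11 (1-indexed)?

U+1003F

Offset 0: leading byte 0xC2 = 11000010 → 2-byte char #1 = C2 B9.
Offset 2: leading byte 0xF2 = 11110010 → 4-byte char #2 = F2 95 94 89.
Offset 6: leading byte 0xEC = 11101100 → 3-byte char #3 = EC A0 B5.
Offset 9: leading byte 0xF0 = 11110000 → 4-byte char #4 = F0 90 80 A7.
Offset 13: leading byte 0xE1 = 11100001 → 3-byte char #5 = E1 82 AC.
Offset 16: leading byte 0xC3 = 11000011 → 2-byte char #6 = C3 83.
Offset 18: leading byte 0x38 = 00111000 → 1-byte char #7 = 38.
Offset 19: leading byte 0xE6 = 11100110 → 3-byte char #8 = E6 A1 9E.
Offset 22: leading byte 0xE2 = 11100010 → 3-byte char #9 = E2 97 A7.
Offset 25: leading byte 0xE2 = 11100010 → 3-byte char #10 = E2 99 9A.
Offset 28: leading byte 0xF0 = 11110000 → 4-byte char #11 = F0 90 80 BF.
Leading byte 0xF0 = 11110000 matches 11110xxx → 4-byte sequence.
Byte 1: 0xF0 = 11110000, payload 000 (3 bits).
Byte 2: 0x90 = 10010000 (10xxxxxx ✓), payload 010000.
Byte 3: 0x80 = 10000000 (10xxxxxx ✓), payload 000000.
Byte 4: 0xBF = 10111111 (10xxxxxx ✓), payload 111111.
Concatenate: 000010000000000111111 = 0x1003F (21 bits → U+1003F).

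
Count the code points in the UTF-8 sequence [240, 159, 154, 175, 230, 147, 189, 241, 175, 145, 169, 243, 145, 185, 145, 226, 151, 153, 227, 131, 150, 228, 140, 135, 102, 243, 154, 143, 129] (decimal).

9

Byte at offset 0: 0xF0 = 11110000 → 4-byte char (#1). Advance 4.
Byte at offset 4: 0xE6 = 11100110 → 3-byte char (#2). Advance 3.
Byte at offset 7: 0xF1 = 11110001 → 4-byte char (#3). Advance 4.
Byte at offset 11: 0xF3 = 11110011 → 4-byte char (#4). Advance 4.
Byte at offset 15: 0xE2 = 11100010 → 3-byte char (#5). Advance 3.
Byte at offset 18: 0xE3 = 11100011 → 3-byte char (#6). Advance 3.
Byte at offset 21: 0xE4 = 11100100 → 3-byte char (#7). Advance 3.
Byte at offset 24: 0x66 = 01100110 → 1-byte char (#8). Advance 1.
Byte at offset 25: 0xF3 = 11110011 → 4-byte char (#9). Advance 4.
Reached end at offset 29 after 9 code points.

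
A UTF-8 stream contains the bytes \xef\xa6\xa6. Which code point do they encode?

U+F9A6

Leading byte 0xEF = 11101111 matches 1110xxxx → 3-byte sequence.
Byte 1: 0xEF = 11101111, payload 1111 (4 bits).
Byte 2: 0xA6 = 10100110 (10xxxxxx ✓), payload 100110.
Byte 3: 0xA6 = 10100110 (10xxxxxx ✓), payload 100110.
Concatenate: 1111100110100110 = 0xF9A6 (16 bits → U+F9A6).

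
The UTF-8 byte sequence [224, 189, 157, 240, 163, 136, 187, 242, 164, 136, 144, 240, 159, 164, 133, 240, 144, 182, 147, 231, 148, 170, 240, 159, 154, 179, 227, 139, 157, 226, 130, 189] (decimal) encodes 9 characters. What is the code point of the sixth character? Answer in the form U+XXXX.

Offset 0: leading byte 0xE0 = 11100000 → 3-byte char #1 = E0 BD 9D.
Offset 3: leading byte 0xF0 = 11110000 → 4-byte char #2 = F0 A3 88 BB.
Offset 7: leading byte 0xF2 = 11110010 → 4-byte char #3 = F2 A4 88 90.
Offset 11: leading byte 0xF0 = 11110000 → 4-byte char #4 = F0 9F A4 85.
Offset 15: leading byte 0xF0 = 11110000 → 4-byte char #5 = F0 90 B6 93.
Offset 19: leading byte 0xE7 = 11100111 → 3-byte char #6 = E7 94 AA.
Leading byte 0xE7 = 11100111 matches 1110xxxx → 3-byte sequence.
Byte 1: 0xE7 = 11100111, payload 0111 (4 bits).
Byte 2: 0x94 = 10010100 (10xxxxxx ✓), payload 010100.
Byte 3: 0xAA = 10101010 (10xxxxxx ✓), payload 101010.
Concatenate: 0111010100101010 = 0x752A (16 bits → U+752A).

U+752A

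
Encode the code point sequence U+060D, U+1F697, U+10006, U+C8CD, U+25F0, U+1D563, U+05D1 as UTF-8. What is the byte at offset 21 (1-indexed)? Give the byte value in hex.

1-indexed offset 21 is 0-indexed offset 20.
U+060D → 2-byte form D8 8D at offsets 0–1.
U+1F697 → 4-byte form F0 9F 9A 97 at offsets 2–5.
U+10006 → 4-byte form F0 90 80 86 at offsets 6–9.
U+C8CD → 3-byte form EC A3 8D at offsets 10–12.
U+25F0 → 3-byte form E2 97 B0 at offsets 13–15.
U+1D563 → 4-byte form F0 9D 95 A3 at offsets 16–19.
U+05D1 → 2-byte form D7 91 at offsets 20–21.
Offset 20 falls in char 7's range; it's byte 1 of D7 91 = 0xD7.

0xD7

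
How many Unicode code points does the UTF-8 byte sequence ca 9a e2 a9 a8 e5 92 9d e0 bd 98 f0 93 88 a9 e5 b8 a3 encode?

Byte at offset 0: 0xCA = 11001010 → 2-byte char (#1). Advance 2.
Byte at offset 2: 0xE2 = 11100010 → 3-byte char (#2). Advance 3.
Byte at offset 5: 0xE5 = 11100101 → 3-byte char (#3). Advance 3.
Byte at offset 8: 0xE0 = 11100000 → 3-byte char (#4). Advance 3.
Byte at offset 11: 0xF0 = 11110000 → 4-byte char (#5). Advance 4.
Byte at offset 15: 0xE5 = 11100101 → 3-byte char (#6). Advance 3.
Reached end at offset 18 after 6 code points.

6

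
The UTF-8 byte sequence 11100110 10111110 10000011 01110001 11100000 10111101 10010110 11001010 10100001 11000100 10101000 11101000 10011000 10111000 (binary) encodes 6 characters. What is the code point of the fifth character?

Offset 0: leading byte 0xE6 = 11100110 → 3-byte char #1 = E6 BE 83.
Offset 3: leading byte 0x71 = 01110001 → 1-byte char #2 = 71.
Offset 4: leading byte 0xE0 = 11100000 → 3-byte char #3 = E0 BD 96.
Offset 7: leading byte 0xCA = 11001010 → 2-byte char #4 = CA A1.
Offset 9: leading byte 0xC4 = 11000100 → 2-byte char #5 = C4 A8.
Leading byte 0xC4 = 11000100 matches 110xxxxx → 2-byte sequence.
Byte 1: 0xC4 = 11000100, payload 00100 (5 bits).
Byte 2: 0xA8 = 10101000 (10xxxxxx ✓), payload 101000.
Concatenate: 00100101000 = 0x128 (11 bits → U+0128).

U+0128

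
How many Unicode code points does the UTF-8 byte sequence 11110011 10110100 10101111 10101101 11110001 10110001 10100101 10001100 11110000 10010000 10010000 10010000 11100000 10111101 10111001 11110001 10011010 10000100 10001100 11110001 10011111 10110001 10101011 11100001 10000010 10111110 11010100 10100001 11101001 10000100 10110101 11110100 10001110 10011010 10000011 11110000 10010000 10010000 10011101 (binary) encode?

11

Byte at offset 0: 0xF3 = 11110011 → 4-byte char (#1). Advance 4.
Byte at offset 4: 0xF1 = 11110001 → 4-byte char (#2). Advance 4.
Byte at offset 8: 0xF0 = 11110000 → 4-byte char (#3). Advance 4.
Byte at offset 12: 0xE0 = 11100000 → 3-byte char (#4). Advance 3.
Byte at offset 15: 0xF1 = 11110001 → 4-byte char (#5). Advance 4.
Byte at offset 19: 0xF1 = 11110001 → 4-byte char (#6). Advance 4.
Byte at offset 23: 0xE1 = 11100001 → 3-byte char (#7). Advance 3.
Byte at offset 26: 0xD4 = 11010100 → 2-byte char (#8). Advance 2.
Byte at offset 28: 0xE9 = 11101001 → 3-byte char (#9). Advance 3.
Byte at offset 31: 0xF4 = 11110100 → 4-byte char (#10). Advance 4.
Byte at offset 35: 0xF0 = 11110000 → 4-byte char (#11). Advance 4.
Reached end at offset 39 after 11 code points.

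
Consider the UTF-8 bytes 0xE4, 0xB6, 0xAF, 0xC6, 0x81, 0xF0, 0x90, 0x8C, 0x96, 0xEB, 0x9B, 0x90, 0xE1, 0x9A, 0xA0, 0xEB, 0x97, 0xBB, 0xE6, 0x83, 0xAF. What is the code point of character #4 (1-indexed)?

U+B6D0

Offset 0: leading byte 0xE4 = 11100100 → 3-byte char #1 = E4 B6 AF.
Offset 3: leading byte 0xC6 = 11000110 → 2-byte char #2 = C6 81.
Offset 5: leading byte 0xF0 = 11110000 → 4-byte char #3 = F0 90 8C 96.
Offset 9: leading byte 0xEB = 11101011 → 3-byte char #4 = EB 9B 90.
Leading byte 0xEB = 11101011 matches 1110xxxx → 3-byte sequence.
Byte 1: 0xEB = 11101011, payload 1011 (4 bits).
Byte 2: 0x9B = 10011011 (10xxxxxx ✓), payload 011011.
Byte 3: 0x90 = 10010000 (10xxxxxx ✓), payload 010000.
Concatenate: 1011011011010000 = 0xB6D0 (16 bits → U+B6D0).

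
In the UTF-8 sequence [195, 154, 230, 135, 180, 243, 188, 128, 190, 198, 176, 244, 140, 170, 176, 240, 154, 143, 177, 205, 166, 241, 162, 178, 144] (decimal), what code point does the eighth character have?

U+62C90

Offset 0: leading byte 0xC3 = 11000011 → 2-byte char #1 = C3 9A.
Offset 2: leading byte 0xE6 = 11100110 → 3-byte char #2 = E6 87 B4.
Offset 5: leading byte 0xF3 = 11110011 → 4-byte char #3 = F3 BC 80 BE.
Offset 9: leading byte 0xC6 = 11000110 → 2-byte char #4 = C6 B0.
Offset 11: leading byte 0xF4 = 11110100 → 4-byte char #5 = F4 8C AA B0.
Offset 15: leading byte 0xF0 = 11110000 → 4-byte char #6 = F0 9A 8F B1.
Offset 19: leading byte 0xCD = 11001101 → 2-byte char #7 = CD A6.
Offset 21: leading byte 0xF1 = 11110001 → 4-byte char #8 = F1 A2 B2 90.
Leading byte 0xF1 = 11110001 matches 11110xxx → 4-byte sequence.
Byte 1: 0xF1 = 11110001, payload 001 (3 bits).
Byte 2: 0xA2 = 10100010 (10xxxxxx ✓), payload 100010.
Byte 3: 0xB2 = 10110010 (10xxxxxx ✓), payload 110010.
Byte 4: 0x90 = 10010000 (10xxxxxx ✓), payload 010000.
Concatenate: 001100010110010010000 = 0x62C90 (21 bits → U+62C90).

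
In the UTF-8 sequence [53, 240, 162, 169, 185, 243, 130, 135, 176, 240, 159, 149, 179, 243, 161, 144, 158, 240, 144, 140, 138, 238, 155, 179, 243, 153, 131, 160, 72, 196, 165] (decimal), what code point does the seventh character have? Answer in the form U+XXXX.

Offset 0: leading byte 0x35 = 00110101 → 1-byte char #1 = 35.
Offset 1: leading byte 0xF0 = 11110000 → 4-byte char #2 = F0 A2 A9 B9.
Offset 5: leading byte 0xF3 = 11110011 → 4-byte char #3 = F3 82 87 B0.
Offset 9: leading byte 0xF0 = 11110000 → 4-byte char #4 = F0 9F 95 B3.
Offset 13: leading byte 0xF3 = 11110011 → 4-byte char #5 = F3 A1 90 9E.
Offset 17: leading byte 0xF0 = 11110000 → 4-byte char #6 = F0 90 8C 8A.
Offset 21: leading byte 0xEE = 11101110 → 3-byte char #7 = EE 9B B3.
Leading byte 0xEE = 11101110 matches 1110xxxx → 3-byte sequence.
Byte 1: 0xEE = 11101110, payload 1110 (4 bits).
Byte 2: 0x9B = 10011011 (10xxxxxx ✓), payload 011011.
Byte 3: 0xB3 = 10110011 (10xxxxxx ✓), payload 110011.
Concatenate: 1110011011110011 = 0xE6F3 (16 bits → U+E6F3).

U+E6F3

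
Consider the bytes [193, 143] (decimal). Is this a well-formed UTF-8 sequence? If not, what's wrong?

invalid (overlong encoding)

Leading byte 0xC1 = 11000001 → 2-byte form.
Continuation bytes all match 10xxxxxx. Payload decodes to 0x4F.
But 0x4F < 0x80, the minimum for a 2-byte sequence — this is an overlong encoding.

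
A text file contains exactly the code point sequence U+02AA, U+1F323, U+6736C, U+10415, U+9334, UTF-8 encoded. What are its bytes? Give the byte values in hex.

U+02AA: 2-byte form → CA AA.
U+1F323: 4-byte form → F0 9F 8C A3.
U+6736C: 4-byte form → F1 A7 8D AC.
U+10415: 4-byte form → F0 90 90 95.
U+9334: 3-byte form → E9 8C B4.
Concatenated (17 bytes): CA AA F0 9F 8C A3 F1 A7 8D AC F0 90 90 95 E9 8C B4.

CA AA F0 9F 8C A3 F1 A7 8D AC F0 90 90 95 E9 8C B4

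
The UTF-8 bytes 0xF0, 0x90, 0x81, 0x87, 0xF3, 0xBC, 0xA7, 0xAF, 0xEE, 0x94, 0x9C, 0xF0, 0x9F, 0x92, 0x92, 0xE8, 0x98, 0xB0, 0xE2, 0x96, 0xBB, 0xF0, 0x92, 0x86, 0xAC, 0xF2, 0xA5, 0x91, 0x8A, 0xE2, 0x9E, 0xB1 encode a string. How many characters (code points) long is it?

9

Byte at offset 0: 0xF0 = 11110000 → 4-byte char (#1). Advance 4.
Byte at offset 4: 0xF3 = 11110011 → 4-byte char (#2). Advance 4.
Byte at offset 8: 0xEE = 11101110 → 3-byte char (#3). Advance 3.
Byte at offset 11: 0xF0 = 11110000 → 4-byte char (#4). Advance 4.
Byte at offset 15: 0xE8 = 11101000 → 3-byte char (#5). Advance 3.
Byte at offset 18: 0xE2 = 11100010 → 3-byte char (#6). Advance 3.
Byte at offset 21: 0xF0 = 11110000 → 4-byte char (#7). Advance 4.
Byte at offset 25: 0xF2 = 11110010 → 4-byte char (#8). Advance 4.
Byte at offset 29: 0xE2 = 11100010 → 3-byte char (#9). Advance 3.
Reached end at offset 32 after 9 code points.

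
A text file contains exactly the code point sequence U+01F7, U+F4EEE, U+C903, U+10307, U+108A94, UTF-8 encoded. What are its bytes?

U+01F7: 2-byte form → C7 B7.
U+F4EEE: 4-byte form → F3 B4 BB AE.
U+C903: 3-byte form → EC A4 83.
U+10307: 4-byte form → F0 90 8C 87.
U+108A94: 4-byte form → F4 88 AA 94.
Concatenated (17 bytes): C7 B7 F3 B4 BB AE EC A4 83 F0 90 8C 87 F4 88 AA 94.

C7 B7 F3 B4 BB AE EC A4 83 F0 90 8C 87 F4 88 AA 94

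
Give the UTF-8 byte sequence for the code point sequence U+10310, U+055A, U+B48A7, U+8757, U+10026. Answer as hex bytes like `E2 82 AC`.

U+10310: 4-byte form → F0 90 8C 90.
U+055A: 2-byte form → D5 9A.
U+B48A7: 4-byte form → F2 B4 A2 A7.
U+8757: 3-byte form → E8 9D 97.
U+10026: 4-byte form → F0 90 80 A6.
Concatenated (17 bytes): F0 90 8C 90 D5 9A F2 B4 A2 A7 E8 9D 97 F0 90 80 A6.

F0 90 8C 90 D5 9A F2 B4 A2 A7 E8 9D 97 F0 90 80 A6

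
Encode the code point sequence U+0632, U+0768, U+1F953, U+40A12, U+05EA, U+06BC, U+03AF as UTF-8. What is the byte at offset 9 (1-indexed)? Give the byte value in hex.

1-indexed offset 9 is 0-indexed offset 8.
U+0632 → 2-byte form D8 B2 at offsets 0–1.
U+0768 → 2-byte form DD A8 at offsets 2–3.
U+1F953 → 4-byte form F0 9F A5 93 at offsets 4–7.
U+40A12 → 4-byte form F1 80 A8 92 at offsets 8–11.
Offset 8 falls in char 4's range; it's byte 1 of F1 80 A8 92 = 0xF1.

0xF1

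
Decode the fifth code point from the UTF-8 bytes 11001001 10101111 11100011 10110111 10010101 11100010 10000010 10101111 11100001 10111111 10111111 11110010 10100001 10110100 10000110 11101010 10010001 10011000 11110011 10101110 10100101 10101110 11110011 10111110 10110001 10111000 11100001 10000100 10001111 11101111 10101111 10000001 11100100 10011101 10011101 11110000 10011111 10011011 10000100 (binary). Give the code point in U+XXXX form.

Offset 0: leading byte 0xC9 = 11001001 → 2-byte char #1 = C9 AF.
Offset 2: leading byte 0xE3 = 11100011 → 3-byte char #2 = E3 B7 95.
Offset 5: leading byte 0xE2 = 11100010 → 3-byte char #3 = E2 82 AF.
Offset 8: leading byte 0xE1 = 11100001 → 3-byte char #4 = E1 BF BF.
Offset 11: leading byte 0xF2 = 11110010 → 4-byte char #5 = F2 A1 B4 86.
Leading byte 0xF2 = 11110010 matches 11110xxx → 4-byte sequence.
Byte 1: 0xF2 = 11110010, payload 010 (3 bits).
Byte 2: 0xA1 = 10100001 (10xxxxxx ✓), payload 100001.
Byte 3: 0xB4 = 10110100 (10xxxxxx ✓), payload 110100.
Byte 4: 0x86 = 10000110 (10xxxxxx ✓), payload 000110.
Concatenate: 010100001110100000110 = 0xA1D06 (21 bits → U+A1D06).

U+A1D06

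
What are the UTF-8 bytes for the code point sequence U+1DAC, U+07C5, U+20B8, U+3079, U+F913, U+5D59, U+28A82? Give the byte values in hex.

E1 B6 AC DF 85 E2 82 B8 E3 81 B9 EF A4 93 E5 B5 99 F0 A8 AA 82

U+1DAC: 3-byte form → E1 B6 AC.
U+07C5: 2-byte form → DF 85.
U+20B8: 3-byte form → E2 82 B8.
U+3079: 3-byte form → E3 81 B9.
U+F913: 3-byte form → EF A4 93.
U+5D59: 3-byte form → E5 B5 99.
U+28A82: 4-byte form → F0 A8 AA 82.
Concatenated (21 bytes): E1 B6 AC DF 85 E2 82 B8 E3 81 B9 EF A4 93 E5 B5 99 F0 A8 AA 82.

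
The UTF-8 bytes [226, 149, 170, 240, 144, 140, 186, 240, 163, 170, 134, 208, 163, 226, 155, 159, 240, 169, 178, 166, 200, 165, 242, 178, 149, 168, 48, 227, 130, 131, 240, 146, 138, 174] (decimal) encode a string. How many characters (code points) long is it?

Byte at offset 0: 0xE2 = 11100010 → 3-byte char (#1). Advance 3.
Byte at offset 3: 0xF0 = 11110000 → 4-byte char (#2). Advance 4.
Byte at offset 7: 0xF0 = 11110000 → 4-byte char (#3). Advance 4.
Byte at offset 11: 0xD0 = 11010000 → 2-byte char (#4). Advance 2.
Byte at offset 13: 0xE2 = 11100010 → 3-byte char (#5). Advance 3.
Byte at offset 16: 0xF0 = 11110000 → 4-byte char (#6). Advance 4.
Byte at offset 20: 0xC8 = 11001000 → 2-byte char (#7). Advance 2.
Byte at offset 22: 0xF2 = 11110010 → 4-byte char (#8). Advance 4.
Byte at offset 26: 0x30 = 00110000 → 1-byte char (#9). Advance 1.
Byte at offset 27: 0xE3 = 11100011 → 3-byte char (#10). Advance 3.
Byte at offset 30: 0xF0 = 11110000 → 4-byte char (#11). Advance 4.
Reached end at offset 34 after 11 code points.

11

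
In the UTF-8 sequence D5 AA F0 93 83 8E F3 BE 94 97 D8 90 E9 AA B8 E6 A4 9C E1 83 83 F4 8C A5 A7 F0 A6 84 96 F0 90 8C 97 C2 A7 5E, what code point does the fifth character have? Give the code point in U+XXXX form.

U+9AB8

Offset 0: leading byte 0xD5 = 11010101 → 2-byte char #1 = D5 AA.
Offset 2: leading byte 0xF0 = 11110000 → 4-byte char #2 = F0 93 83 8E.
Offset 6: leading byte 0xF3 = 11110011 → 4-byte char #3 = F3 BE 94 97.
Offset 10: leading byte 0xD8 = 11011000 → 2-byte char #4 = D8 90.
Offset 12: leading byte 0xE9 = 11101001 → 3-byte char #5 = E9 AA B8.
Leading byte 0xE9 = 11101001 matches 1110xxxx → 3-byte sequence.
Byte 1: 0xE9 = 11101001, payload 1001 (4 bits).
Byte 2: 0xAA = 10101010 (10xxxxxx ✓), payload 101010.
Byte 3: 0xB8 = 10111000 (10xxxxxx ✓), payload 111000.
Concatenate: 1001101010111000 = 0x9AB8 (16 bits → U+9AB8).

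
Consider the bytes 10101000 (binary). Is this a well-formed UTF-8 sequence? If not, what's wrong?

invalid (continuation byte with no leading byte)

Byte 0xA8 = 10101000 has the form 10xxxxxx — a continuation byte — but there is no preceding leading byte.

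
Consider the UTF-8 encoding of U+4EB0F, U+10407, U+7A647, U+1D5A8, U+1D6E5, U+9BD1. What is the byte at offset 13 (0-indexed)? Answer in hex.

U+4EB0F → 4-byte form F1 8E AC 8F at offsets 0–3.
U+10407 → 4-byte form F0 90 90 87 at offsets 4–7.
U+7A647 → 4-byte form F1 BA 99 87 at offsets 8–11.
U+1D5A8 → 4-byte form F0 9D 96 A8 at offsets 12–15.
Offset 13 falls in char 4's range; it's byte 2 of F0 9D 96 A8 = 0x9D.

0x9D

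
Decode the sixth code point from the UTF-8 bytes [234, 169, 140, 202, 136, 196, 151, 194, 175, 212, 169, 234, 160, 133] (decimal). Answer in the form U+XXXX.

Offset 0: leading byte 0xEA = 11101010 → 3-byte char #1 = EA A9 8C.
Offset 3: leading byte 0xCA = 11001010 → 2-byte char #2 = CA 88.
Offset 5: leading byte 0xC4 = 11000100 → 2-byte char #3 = C4 97.
Offset 7: leading byte 0xC2 = 11000010 → 2-byte char #4 = C2 AF.
Offset 9: leading byte 0xD4 = 11010100 → 2-byte char #5 = D4 A9.
Offset 11: leading byte 0xEA = 11101010 → 3-byte char #6 = EA A0 85.
Leading byte 0xEA = 11101010 matches 1110xxxx → 3-byte sequence.
Byte 1: 0xEA = 11101010, payload 1010 (4 bits).
Byte 2: 0xA0 = 10100000 (10xxxxxx ✓), payload 100000.
Byte 3: 0x85 = 10000101 (10xxxxxx ✓), payload 000101.
Concatenate: 1010100000000101 = 0xA805 (16 bits → U+A805).

U+A805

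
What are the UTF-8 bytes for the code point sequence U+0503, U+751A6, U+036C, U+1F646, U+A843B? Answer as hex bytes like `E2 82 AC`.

U+0503: 2-byte form → D4 83.
U+751A6: 4-byte form → F1 B5 86 A6.
U+036C: 2-byte form → CD AC.
U+1F646: 4-byte form → F0 9F 99 86.
U+A843B: 4-byte form → F2 A8 90 BB.
Concatenated (16 bytes): D4 83 F1 B5 86 A6 CD AC F0 9F 99 86 F2 A8 90 BB.

D4 83 F1 B5 86 A6 CD AC F0 9F 99 86 F2 A8 90 BB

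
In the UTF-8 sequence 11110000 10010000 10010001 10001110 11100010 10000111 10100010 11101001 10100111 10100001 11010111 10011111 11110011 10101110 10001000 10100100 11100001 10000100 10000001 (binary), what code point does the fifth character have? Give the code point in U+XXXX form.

U+EE224

Offset 0: leading byte 0xF0 = 11110000 → 4-byte char #1 = F0 90 91 8E.
Offset 4: leading byte 0xE2 = 11100010 → 3-byte char #2 = E2 87 A2.
Offset 7: leading byte 0xE9 = 11101001 → 3-byte char #3 = E9 A7 A1.
Offset 10: leading byte 0xD7 = 11010111 → 2-byte char #4 = D7 9F.
Offset 12: leading byte 0xF3 = 11110011 → 4-byte char #5 = F3 AE 88 A4.
Leading byte 0xF3 = 11110011 matches 11110xxx → 4-byte sequence.
Byte 1: 0xF3 = 11110011, payload 011 (3 bits).
Byte 2: 0xAE = 10101110 (10xxxxxx ✓), payload 101110.
Byte 3: 0x88 = 10001000 (10xxxxxx ✓), payload 001000.
Byte 4: 0xA4 = 10100100 (10xxxxxx ✓), payload 100100.
Concatenate: 011101110001000100100 = 0xEE224 (21 bits → U+EE224).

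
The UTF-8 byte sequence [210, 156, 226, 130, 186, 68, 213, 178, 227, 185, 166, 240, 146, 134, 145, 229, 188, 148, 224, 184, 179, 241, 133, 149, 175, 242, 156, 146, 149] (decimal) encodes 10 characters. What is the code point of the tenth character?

Offset 0: leading byte 0xD2 = 11010010 → 2-byte char #1 = D2 9C.
Offset 2: leading byte 0xE2 = 11100010 → 3-byte char #2 = E2 82 BA.
Offset 5: leading byte 0x44 = 01000100 → 1-byte char #3 = 44.
Offset 6: leading byte 0xD5 = 11010101 → 2-byte char #4 = D5 B2.
Offset 8: leading byte 0xE3 = 11100011 → 3-byte char #5 = E3 B9 A6.
Offset 11: leading byte 0xF0 = 11110000 → 4-byte char #6 = F0 92 86 91.
Offset 15: leading byte 0xE5 = 11100101 → 3-byte char #7 = E5 BC 94.
Offset 18: leading byte 0xE0 = 11100000 → 3-byte char #8 = E0 B8 B3.
Offset 21: leading byte 0xF1 = 11110001 → 4-byte char #9 = F1 85 95 AF.
Offset 25: leading byte 0xF2 = 11110010 → 4-byte char #10 = F2 9C 92 95.
Leading byte 0xF2 = 11110010 matches 11110xxx → 4-byte sequence.
Byte 1: 0xF2 = 11110010, payload 010 (3 bits).
Byte 2: 0x9C = 10011100 (10xxxxxx ✓), payload 011100.
Byte 3: 0x92 = 10010010 (10xxxxxx ✓), payload 010010.
Byte 4: 0x95 = 10010101 (10xxxxxx ✓), payload 010101.
Concatenate: 010011100010010010101 = 0x9C495 (21 bits → U+9C495).

U+9C495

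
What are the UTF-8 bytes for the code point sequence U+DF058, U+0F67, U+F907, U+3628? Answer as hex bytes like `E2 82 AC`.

F3 9F 81 98 E0 BD A7 EF A4 87 E3 98 A8

U+DF058: 4-byte form → F3 9F 81 98.
U+0F67: 3-byte form → E0 BD A7.
U+F907: 3-byte form → EF A4 87.
U+3628: 3-byte form → E3 98 A8.
Concatenated (13 bytes): F3 9F 81 98 E0 BD A7 EF A4 87 E3 98 A8.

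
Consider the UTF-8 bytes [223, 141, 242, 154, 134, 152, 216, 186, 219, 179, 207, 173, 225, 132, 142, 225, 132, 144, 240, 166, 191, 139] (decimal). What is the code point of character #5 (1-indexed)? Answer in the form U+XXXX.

Offset 0: leading byte 0xDF = 11011111 → 2-byte char #1 = DF 8D.
Offset 2: leading byte 0xF2 = 11110010 → 4-byte char #2 = F2 9A 86 98.
Offset 6: leading byte 0xD8 = 11011000 → 2-byte char #3 = D8 BA.
Offset 8: leading byte 0xDB = 11011011 → 2-byte char #4 = DB B3.
Offset 10: leading byte 0xCF = 11001111 → 2-byte char #5 = CF AD.
Leading byte 0xCF = 11001111 matches 110xxxxx → 2-byte sequence.
Byte 1: 0xCF = 11001111, payload 01111 (5 bits).
Byte 2: 0xAD = 10101101 (10xxxxxx ✓), payload 101101.
Concatenate: 01111101101 = 0x3ED (11 bits → U+03ED).

U+03ED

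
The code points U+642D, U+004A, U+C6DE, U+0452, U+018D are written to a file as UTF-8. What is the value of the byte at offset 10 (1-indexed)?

0xC6

1-indexed offset 10 is 0-indexed offset 9.
U+642D → 3-byte form E6 90 AD at offsets 0–2.
U+004A → 1-byte form 4A at offsets 3–3.
U+C6DE → 3-byte form EC 9B 9E at offsets 4–6.
U+0452 → 2-byte form D1 92 at offsets 7–8.
U+018D → 2-byte form C6 8D at offsets 9–10.
Offset 9 falls in char 5's range; it's byte 1 of C6 8D = 0xC6.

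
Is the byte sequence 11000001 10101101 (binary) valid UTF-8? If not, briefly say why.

Leading byte 0xC1 = 11000001 → 2-byte form.
Continuation bytes all match 10xxxxxx. Payload decodes to 0x6D.
But 0x6D < 0x80, the minimum for a 2-byte sequence — this is an overlong encoding.

invalid (overlong encoding)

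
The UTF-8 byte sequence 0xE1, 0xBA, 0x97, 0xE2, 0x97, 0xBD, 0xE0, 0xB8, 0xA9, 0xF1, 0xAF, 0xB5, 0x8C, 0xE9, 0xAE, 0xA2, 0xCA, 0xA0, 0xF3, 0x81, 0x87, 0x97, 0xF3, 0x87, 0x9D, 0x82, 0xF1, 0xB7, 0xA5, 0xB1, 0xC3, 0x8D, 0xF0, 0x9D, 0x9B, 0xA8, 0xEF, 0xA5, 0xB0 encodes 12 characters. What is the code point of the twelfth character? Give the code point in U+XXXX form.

Offset 0: leading byte 0xE1 = 11100001 → 3-byte char #1 = E1 BA 97.
Offset 3: leading byte 0xE2 = 11100010 → 3-byte char #2 = E2 97 BD.
Offset 6: leading byte 0xE0 = 11100000 → 3-byte char #3 = E0 B8 A9.
Offset 9: leading byte 0xF1 = 11110001 → 4-byte char #4 = F1 AF B5 8C.
Offset 13: leading byte 0xE9 = 11101001 → 3-byte char #5 = E9 AE A2.
Offset 16: leading byte 0xCA = 11001010 → 2-byte char #6 = CA A0.
Offset 18: leading byte 0xF3 = 11110011 → 4-byte char #7 = F3 81 87 97.
Offset 22: leading byte 0xF3 = 11110011 → 4-byte char #8 = F3 87 9D 82.
Offset 26: leading byte 0xF1 = 11110001 → 4-byte char #9 = F1 B7 A5 B1.
Offset 30: leading byte 0xC3 = 11000011 → 2-byte char #10 = C3 8D.
Offset 32: leading byte 0xF0 = 11110000 → 4-byte char #11 = F0 9D 9B A8.
Offset 36: leading byte 0xEF = 11101111 → 3-byte char #12 = EF A5 B0.
Leading byte 0xEF = 11101111 matches 1110xxxx → 3-byte sequence.
Byte 1: 0xEF = 11101111, payload 1111 (4 bits).
Byte 2: 0xA5 = 10100101 (10xxxxxx ✓), payload 100101.
Byte 3: 0xB0 = 10110000 (10xxxxxx ✓), payload 110000.
Concatenate: 1111100101110000 = 0xF970 (16 bits → U+F970).

U+F970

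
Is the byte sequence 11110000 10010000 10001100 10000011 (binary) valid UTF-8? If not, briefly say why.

Leading byte 0xF0 = 11110000 → 4-byte form.
Continuation bytes 0x90=10010000, 0x8C=10001100, 0x83=10000011 all match 10xxxxxx.
Decoded value 0x10303 is ≥ 0x10000 (shortest form) and not a surrogate.

valid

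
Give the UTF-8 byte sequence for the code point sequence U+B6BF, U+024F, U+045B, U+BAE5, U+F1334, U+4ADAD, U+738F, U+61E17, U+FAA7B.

U+B6BF: 3-byte form → EB 9A BF.
U+024F: 2-byte form → C9 8F.
U+045B: 2-byte form → D1 9B.
U+BAE5: 3-byte form → EB AB A5.
U+F1334: 4-byte form → F3 B1 8C B4.
U+4ADAD: 4-byte form → F1 8A B6 AD.
U+738F: 3-byte form → E7 8E 8F.
U+61E17: 4-byte form → F1 A1 B8 97.
U+FAA7B: 4-byte form → F3 BA A9 BB.
Concatenated (29 bytes): EB 9A BF C9 8F D1 9B EB AB A5 F3 B1 8C B4 F1 8A B6 AD E7 8E 8F F1 A1 B8 97 F3 BA A9 BB.

EB 9A BF C9 8F D1 9B EB AB A5 F3 B1 8C B4 F1 8A B6 AD E7 8E 8F F1 A1 B8 97 F3 BA A9 BB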